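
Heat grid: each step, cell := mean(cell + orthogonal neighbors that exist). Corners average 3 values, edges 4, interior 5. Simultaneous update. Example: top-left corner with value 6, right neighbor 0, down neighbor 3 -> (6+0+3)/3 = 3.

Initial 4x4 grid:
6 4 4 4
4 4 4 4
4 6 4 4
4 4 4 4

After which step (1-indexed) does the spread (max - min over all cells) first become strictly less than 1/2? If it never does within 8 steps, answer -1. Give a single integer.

Step 1: max=14/3, min=4, spread=2/3
Step 2: max=41/9, min=4, spread=5/9
Step 3: max=4847/1080, min=97/24, spread=241/540
  -> spread < 1/2 first at step 3
Step 4: max=143549/32400, min=24499/6000, spread=3517/10125
Step 5: max=4279079/972000, min=148291/36000, spread=137611/486000
Step 6: max=25492573/5832000, min=298021/72000, spread=169109/729000
Step 7: max=3806820827/874800000, min=673709843/162000000, spread=421969187/2187000000
Step 8: max=113713168889/26244000000, min=20285627243/4860000000, spread=5213477221/32805000000

Answer: 3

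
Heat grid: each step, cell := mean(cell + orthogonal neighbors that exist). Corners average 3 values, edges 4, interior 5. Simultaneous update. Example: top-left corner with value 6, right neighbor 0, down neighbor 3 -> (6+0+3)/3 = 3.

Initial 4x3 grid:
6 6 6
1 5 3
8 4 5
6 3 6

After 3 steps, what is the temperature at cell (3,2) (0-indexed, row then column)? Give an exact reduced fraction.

Step 1: cell (3,2) = 14/3
Step 2: cell (3,2) = 167/36
Step 3: cell (3,2) = 259/54
Full grid after step 3:
  5119/1080 71191/14400 24/5
  35033/7200 27749/6000 11561/2400
  34543/7200 29129/6000 33193/7200
  1093/216 69391/14400 259/54

Answer: 259/54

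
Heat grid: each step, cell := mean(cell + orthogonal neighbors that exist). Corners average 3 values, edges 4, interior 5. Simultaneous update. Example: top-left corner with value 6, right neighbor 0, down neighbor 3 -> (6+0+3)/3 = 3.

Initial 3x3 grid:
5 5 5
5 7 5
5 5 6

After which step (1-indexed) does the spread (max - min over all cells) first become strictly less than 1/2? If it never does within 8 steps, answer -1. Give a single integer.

Answer: 2

Derivation:
Step 1: max=23/4, min=5, spread=3/4
Step 2: max=101/18, min=209/40, spread=139/360
  -> spread < 1/2 first at step 2
Step 3: max=79123/14400, min=947/180, spread=1121/4800
Step 4: max=355109/64800, min=768301/144000, spread=187471/1296000
Step 5: max=21123223/3888000, min=3459683/648000, spread=2921/31104
Step 6: max=1266962381/233280000, min=208596751/38880000, spread=24611/373248
Step 7: max=75797140207/13996800000, min=12524872847/2332800000, spread=207329/4478976
Step 8: max=4544268139829/839808000000, min=752829494659/139968000000, spread=1746635/53747712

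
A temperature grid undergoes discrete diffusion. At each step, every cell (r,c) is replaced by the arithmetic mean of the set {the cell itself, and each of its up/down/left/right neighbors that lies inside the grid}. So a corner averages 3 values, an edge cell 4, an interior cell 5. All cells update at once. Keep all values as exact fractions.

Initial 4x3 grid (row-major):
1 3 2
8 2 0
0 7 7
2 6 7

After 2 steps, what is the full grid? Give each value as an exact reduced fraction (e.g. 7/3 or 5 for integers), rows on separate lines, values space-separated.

After step 1:
  4 2 5/3
  11/4 4 11/4
  17/4 22/5 21/4
  8/3 11/2 20/3
After step 2:
  35/12 35/12 77/36
  15/4 159/50 41/12
  211/60 117/25 143/30
  149/36 577/120 209/36

Answer: 35/12 35/12 77/36
15/4 159/50 41/12
211/60 117/25 143/30
149/36 577/120 209/36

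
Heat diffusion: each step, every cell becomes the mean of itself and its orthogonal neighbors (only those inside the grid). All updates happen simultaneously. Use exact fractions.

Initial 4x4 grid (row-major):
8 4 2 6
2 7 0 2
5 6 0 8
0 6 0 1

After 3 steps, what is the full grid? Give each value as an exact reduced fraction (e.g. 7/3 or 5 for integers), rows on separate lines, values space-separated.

Answer: 613/135 30733/7200 25613/7200 1793/540
32503/7200 1169/300 2527/750 23063/7200
27799/7200 2197/600 613/200 6941/2400
3929/1080 22999/7200 6781/2400 331/120

Derivation:
After step 1:
  14/3 21/4 3 10/3
  11/2 19/5 11/5 4
  13/4 24/5 14/5 11/4
  11/3 3 7/4 3
After step 2:
  185/36 1003/240 827/240 31/9
  1033/240 431/100 79/25 737/240
  1033/240 353/100 143/50 251/80
  119/36 793/240 211/80 5/2
After step 3:
  613/135 30733/7200 25613/7200 1793/540
  32503/7200 1169/300 2527/750 23063/7200
  27799/7200 2197/600 613/200 6941/2400
  3929/1080 22999/7200 6781/2400 331/120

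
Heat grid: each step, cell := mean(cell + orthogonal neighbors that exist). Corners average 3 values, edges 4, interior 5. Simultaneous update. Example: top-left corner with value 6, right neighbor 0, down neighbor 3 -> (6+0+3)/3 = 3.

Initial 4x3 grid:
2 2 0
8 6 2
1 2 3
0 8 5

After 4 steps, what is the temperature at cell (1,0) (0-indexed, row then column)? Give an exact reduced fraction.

Answer: 1241/360

Derivation:
Step 1: cell (1,0) = 17/4
Step 2: cell (1,0) = 15/4
Step 3: cell (1,0) = 43/12
Step 4: cell (1,0) = 1241/360
Full grid after step 4:
  967/288 53683/17280 473/162
  1241/360 1499/450 27029/8640
  857/240 50773/14400 30617/8640
  6175/1728 128213/34560 19243/5184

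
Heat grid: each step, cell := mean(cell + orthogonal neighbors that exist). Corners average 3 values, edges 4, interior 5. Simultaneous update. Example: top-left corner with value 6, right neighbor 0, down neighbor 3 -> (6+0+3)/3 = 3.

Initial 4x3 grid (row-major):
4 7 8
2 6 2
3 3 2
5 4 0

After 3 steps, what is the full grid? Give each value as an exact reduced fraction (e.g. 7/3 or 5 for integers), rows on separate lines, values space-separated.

Answer: 1969/432 7893/1600 1045/216
15013/3600 4083/1000 30301/7200
701/200 6921/2000 7387/2400
613/180 3581/1200 223/80

Derivation:
After step 1:
  13/3 25/4 17/3
  15/4 4 9/2
  13/4 18/5 7/4
  4 3 2
After step 2:
  43/9 81/16 197/36
  23/6 221/50 191/48
  73/20 78/25 237/80
  41/12 63/20 9/4
After step 3:
  1969/432 7893/1600 1045/216
  15013/3600 4083/1000 30301/7200
  701/200 6921/2000 7387/2400
  613/180 3581/1200 223/80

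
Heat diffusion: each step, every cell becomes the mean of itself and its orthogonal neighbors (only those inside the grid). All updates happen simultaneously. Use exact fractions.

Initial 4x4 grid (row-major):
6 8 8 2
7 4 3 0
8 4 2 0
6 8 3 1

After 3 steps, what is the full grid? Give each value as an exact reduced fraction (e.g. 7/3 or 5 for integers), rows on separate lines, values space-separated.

Answer: 4499/720 13501/2400 6259/1440 7259/2160
3649/600 10333/2000 22397/6000 1871/720
10607/1800 29759/6000 19157/6000 307/144
12857/2160 35243/7200 4807/1440 4619/2160

Derivation:
After step 1:
  7 13/2 21/4 10/3
  25/4 26/5 17/5 5/4
  25/4 26/5 12/5 3/4
  22/3 21/4 7/2 4/3
After step 2:
  79/12 479/80 1109/240 59/18
  247/40 531/100 7/2 131/60
  751/120 243/50 61/20 43/30
  113/18 1277/240 749/240 67/36
After step 3:
  4499/720 13501/2400 6259/1440 7259/2160
  3649/600 10333/2000 22397/6000 1871/720
  10607/1800 29759/6000 19157/6000 307/144
  12857/2160 35243/7200 4807/1440 4619/2160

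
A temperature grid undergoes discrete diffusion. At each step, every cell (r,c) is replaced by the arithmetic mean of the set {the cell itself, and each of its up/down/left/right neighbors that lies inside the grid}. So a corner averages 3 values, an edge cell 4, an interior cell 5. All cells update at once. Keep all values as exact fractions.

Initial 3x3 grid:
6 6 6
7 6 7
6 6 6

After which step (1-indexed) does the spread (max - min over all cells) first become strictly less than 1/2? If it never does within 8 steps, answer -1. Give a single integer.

Step 1: max=32/5, min=6, spread=2/5
  -> spread < 1/2 first at step 1
Step 2: max=1519/240, min=309/50, spread=179/1200
Step 3: max=18823/3000, min=1397/225, spread=589/9000
Step 4: max=5405551/864000, min=1121081/180000, spread=121811/4320000
Step 5: max=67491607/10800000, min=5051423/810000, spread=417901/32400000
Step 6: max=19424969359/3110400000, min=4043063129/648000000, spread=91331699/15552000000
Step 7: max=242762654263/38880000000, min=18199255007/2916000000, spread=317762509/116640000000
Step 8: max=69905646886831/11197440000000, min=14560732008761/2332800000000, spread=70666223891/55987200000000

Answer: 1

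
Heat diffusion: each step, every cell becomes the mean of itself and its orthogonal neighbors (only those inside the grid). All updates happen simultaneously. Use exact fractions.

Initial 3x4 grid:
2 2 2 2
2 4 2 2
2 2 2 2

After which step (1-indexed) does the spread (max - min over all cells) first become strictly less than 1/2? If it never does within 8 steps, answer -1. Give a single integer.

Step 1: max=5/2, min=2, spread=1/2
Step 2: max=123/50, min=2, spread=23/50
  -> spread < 1/2 first at step 2
Step 3: max=5611/2400, min=413/200, spread=131/480
Step 4: max=49751/21600, min=7591/3600, spread=841/4320
Step 5: max=19822051/8640000, min=1533373/720000, spread=56863/345600
Step 6: max=177054341/77760000, min=13949543/6480000, spread=386393/3110400
Step 7: max=70601723131/31104000000, min=5604358813/2592000000, spread=26795339/248832000
Step 8: max=4216295714129/1866240000000, min=338126149667/155520000000, spread=254051069/2985984000

Answer: 2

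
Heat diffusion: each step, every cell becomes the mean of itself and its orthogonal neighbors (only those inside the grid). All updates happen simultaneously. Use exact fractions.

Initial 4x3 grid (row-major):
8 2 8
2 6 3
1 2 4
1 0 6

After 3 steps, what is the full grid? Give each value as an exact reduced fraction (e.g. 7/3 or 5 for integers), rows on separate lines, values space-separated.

Answer: 589/144 2081/450 245/54
8647/2400 22133/6000 3877/900
17161/7200 376/125 12193/3600
1069/540 11299/4800 6521/2160

Derivation:
After step 1:
  4 6 13/3
  17/4 3 21/4
  3/2 13/5 15/4
  2/3 9/4 10/3
After step 2:
  19/4 13/3 187/36
  51/16 211/50 49/12
  541/240 131/50 56/15
  53/36 177/80 28/9
After step 3:
  589/144 2081/450 245/54
  8647/2400 22133/6000 3877/900
  17161/7200 376/125 12193/3600
  1069/540 11299/4800 6521/2160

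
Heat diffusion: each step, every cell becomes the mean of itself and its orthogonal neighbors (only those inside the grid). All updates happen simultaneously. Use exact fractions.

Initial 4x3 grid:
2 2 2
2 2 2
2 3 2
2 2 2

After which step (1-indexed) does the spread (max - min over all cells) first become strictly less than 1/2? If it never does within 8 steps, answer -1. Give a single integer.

Answer: 1

Derivation:
Step 1: max=9/4, min=2, spread=1/4
  -> spread < 1/2 first at step 1
Step 2: max=223/100, min=2, spread=23/100
Step 3: max=10411/4800, min=813/400, spread=131/960
Step 4: max=92951/43200, min=14791/7200, spread=841/8640
Step 5: max=37102051/17280000, min=2973373/1440000, spread=56863/691200
Step 6: max=332574341/155520000, min=26909543/12960000, spread=386393/6220800
Step 7: max=132809723131/62208000000, min=10788358813/5184000000, spread=26795339/497664000
Step 8: max=7948775714129/3732480000000, min=649166149667/311040000000, spread=254051069/5971968000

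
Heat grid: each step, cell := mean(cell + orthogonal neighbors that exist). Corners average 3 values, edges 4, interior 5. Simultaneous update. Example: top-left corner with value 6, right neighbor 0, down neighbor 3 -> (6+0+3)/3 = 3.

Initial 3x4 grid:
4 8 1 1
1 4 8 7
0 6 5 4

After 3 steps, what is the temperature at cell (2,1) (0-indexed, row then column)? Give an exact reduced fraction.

Step 1: cell (2,1) = 15/4
Step 2: cell (2,1) = 517/120
Step 3: cell (2,1) = 14557/3600
Full grid after step 3:
  1063/270 29789/7200 3621/800 69/16
  50753/14400 13061/3000 27587/6000 17317/3600
  7679/2160 14557/3600 8891/1800 1073/216

Answer: 14557/3600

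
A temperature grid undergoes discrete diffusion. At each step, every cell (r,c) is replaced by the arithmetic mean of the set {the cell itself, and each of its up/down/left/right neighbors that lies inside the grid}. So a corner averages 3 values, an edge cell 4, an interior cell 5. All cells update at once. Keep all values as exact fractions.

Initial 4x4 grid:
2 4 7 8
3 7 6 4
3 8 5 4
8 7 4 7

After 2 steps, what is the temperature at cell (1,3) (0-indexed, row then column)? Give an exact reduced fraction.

Step 1: cell (1,3) = 11/2
Step 2: cell (1,3) = 679/120
Full grid after step 2:
  47/12 397/80 1403/240 217/36
  357/80 523/100 571/100 679/120
  85/16 117/20 559/100 209/40
  73/12 49/8 229/40 21/4

Answer: 679/120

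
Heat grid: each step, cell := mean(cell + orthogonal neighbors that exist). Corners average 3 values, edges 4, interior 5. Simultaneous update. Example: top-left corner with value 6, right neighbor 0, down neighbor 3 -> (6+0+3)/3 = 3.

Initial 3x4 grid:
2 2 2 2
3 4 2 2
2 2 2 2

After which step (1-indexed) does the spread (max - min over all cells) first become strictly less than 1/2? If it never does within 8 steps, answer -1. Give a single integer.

Step 1: max=11/4, min=2, spread=3/4
Step 2: max=51/20, min=2, spread=11/20
Step 3: max=7279/2880, min=83/40, spread=1303/2880
  -> spread < 1/2 first at step 3
Step 4: max=63989/25920, min=1531/720, spread=8873/25920
Step 5: max=5081339/2073600, min=62027/28800, spread=123079/414720
Step 6: max=60220061/24883200, min=1259137/576000, spread=29126713/124416000
Step 7: max=17948723219/7464960000, min=228411007/103680000, spread=300626143/1492992000
Step 8: max=1068809847001/447897600000, min=13821242623/6220800000, spread=14736075629/89579520000

Answer: 3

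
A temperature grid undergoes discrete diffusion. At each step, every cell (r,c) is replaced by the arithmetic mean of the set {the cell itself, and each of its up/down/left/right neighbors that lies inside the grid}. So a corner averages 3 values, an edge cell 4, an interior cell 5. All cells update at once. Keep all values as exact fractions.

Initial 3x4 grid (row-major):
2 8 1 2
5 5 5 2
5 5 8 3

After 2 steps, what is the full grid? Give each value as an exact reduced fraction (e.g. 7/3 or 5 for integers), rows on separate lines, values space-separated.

After step 1:
  5 4 4 5/3
  17/4 28/5 21/5 3
  5 23/4 21/4 13/3
After step 2:
  53/12 93/20 52/15 26/9
  397/80 119/25 441/100 33/10
  5 27/5 293/60 151/36

Answer: 53/12 93/20 52/15 26/9
397/80 119/25 441/100 33/10
5 27/5 293/60 151/36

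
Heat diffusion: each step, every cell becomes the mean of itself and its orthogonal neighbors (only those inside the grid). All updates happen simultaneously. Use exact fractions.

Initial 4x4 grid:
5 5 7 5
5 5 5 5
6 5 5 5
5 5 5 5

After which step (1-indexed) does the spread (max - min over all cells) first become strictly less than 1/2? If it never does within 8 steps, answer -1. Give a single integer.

Answer: 3

Derivation:
Step 1: max=17/3, min=5, spread=2/3
Step 2: max=331/60, min=5, spread=31/60
Step 3: max=2911/540, min=5, spread=211/540
  -> spread < 1/2 first at step 3
Step 4: max=287779/54000, min=379/75, spread=14899/54000
Step 5: max=2572909/486000, min=5704/1125, spread=108781/486000
Step 6: max=256053031/48600000, min=305971/60000, spread=8216521/48600000
Step 7: max=2296350361/437400000, min=2071103/405000, spread=59559121/437400000
Step 8: max=229167178939/43740000000, min=2492959357/486000000, spread=4800836809/43740000000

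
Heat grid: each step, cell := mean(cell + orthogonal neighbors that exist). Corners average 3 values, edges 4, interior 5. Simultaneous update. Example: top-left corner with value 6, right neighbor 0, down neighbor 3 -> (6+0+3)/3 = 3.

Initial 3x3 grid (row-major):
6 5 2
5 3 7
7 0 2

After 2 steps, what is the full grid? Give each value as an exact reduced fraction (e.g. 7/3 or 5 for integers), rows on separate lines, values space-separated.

After step 1:
  16/3 4 14/3
  21/4 4 7/2
  4 3 3
After step 2:
  175/36 9/2 73/18
  223/48 79/20 91/24
  49/12 7/2 19/6

Answer: 175/36 9/2 73/18
223/48 79/20 91/24
49/12 7/2 19/6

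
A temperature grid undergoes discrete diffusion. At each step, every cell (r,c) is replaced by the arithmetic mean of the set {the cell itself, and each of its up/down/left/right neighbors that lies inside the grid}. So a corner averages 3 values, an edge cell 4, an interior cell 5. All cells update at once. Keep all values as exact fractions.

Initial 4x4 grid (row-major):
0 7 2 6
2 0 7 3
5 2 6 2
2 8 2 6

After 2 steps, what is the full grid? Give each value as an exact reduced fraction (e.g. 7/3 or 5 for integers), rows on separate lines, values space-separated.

After step 1:
  3 9/4 11/2 11/3
  7/4 18/5 18/5 9/2
  11/4 21/5 19/5 17/4
  5 7/2 11/2 10/3
After step 2:
  7/3 287/80 901/240 41/9
  111/40 77/25 21/5 961/240
  137/40 357/100 427/100 953/240
  15/4 91/20 121/30 157/36

Answer: 7/3 287/80 901/240 41/9
111/40 77/25 21/5 961/240
137/40 357/100 427/100 953/240
15/4 91/20 121/30 157/36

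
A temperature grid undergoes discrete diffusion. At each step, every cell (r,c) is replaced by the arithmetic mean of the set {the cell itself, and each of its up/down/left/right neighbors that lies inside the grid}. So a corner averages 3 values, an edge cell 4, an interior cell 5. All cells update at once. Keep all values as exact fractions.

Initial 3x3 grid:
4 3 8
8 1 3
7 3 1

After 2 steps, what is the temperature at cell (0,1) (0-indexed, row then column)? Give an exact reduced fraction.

Step 1: cell (0,1) = 4
Step 2: cell (0,1) = 259/60
Full grid after step 2:
  14/3 259/60 143/36
  49/10 377/100 277/80
  14/3 56/15 103/36

Answer: 259/60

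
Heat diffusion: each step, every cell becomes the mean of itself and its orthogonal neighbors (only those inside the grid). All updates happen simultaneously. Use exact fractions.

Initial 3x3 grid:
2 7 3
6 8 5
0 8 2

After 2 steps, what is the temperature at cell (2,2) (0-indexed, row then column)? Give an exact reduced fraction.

Step 1: cell (2,2) = 5
Step 2: cell (2,2) = 14/3
Full grid after step 2:
  14/3 109/20 29/6
  307/60 124/25 213/40
  79/18 629/120 14/3

Answer: 14/3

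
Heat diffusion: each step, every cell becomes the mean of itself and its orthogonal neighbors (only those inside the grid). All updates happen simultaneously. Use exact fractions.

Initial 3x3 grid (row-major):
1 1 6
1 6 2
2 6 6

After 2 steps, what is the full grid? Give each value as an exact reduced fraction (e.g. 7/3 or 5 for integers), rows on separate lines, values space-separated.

After step 1:
  1 7/2 3
  5/2 16/5 5
  3 5 14/3
After step 2:
  7/3 107/40 23/6
  97/40 96/25 119/30
  7/2 119/30 44/9

Answer: 7/3 107/40 23/6
97/40 96/25 119/30
7/2 119/30 44/9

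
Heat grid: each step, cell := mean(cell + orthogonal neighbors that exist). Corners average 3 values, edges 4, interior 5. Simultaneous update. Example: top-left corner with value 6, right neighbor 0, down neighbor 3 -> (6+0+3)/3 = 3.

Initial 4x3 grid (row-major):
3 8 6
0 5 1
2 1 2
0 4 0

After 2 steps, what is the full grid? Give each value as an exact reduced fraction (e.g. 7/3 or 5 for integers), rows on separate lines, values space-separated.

Answer: 35/9 103/24 14/3
119/48 173/50 25/8
161/80 44/25 93/40
4/3 161/80 17/12

Derivation:
After step 1:
  11/3 11/2 5
  5/2 3 7/2
  3/4 14/5 1
  2 5/4 2
After step 2:
  35/9 103/24 14/3
  119/48 173/50 25/8
  161/80 44/25 93/40
  4/3 161/80 17/12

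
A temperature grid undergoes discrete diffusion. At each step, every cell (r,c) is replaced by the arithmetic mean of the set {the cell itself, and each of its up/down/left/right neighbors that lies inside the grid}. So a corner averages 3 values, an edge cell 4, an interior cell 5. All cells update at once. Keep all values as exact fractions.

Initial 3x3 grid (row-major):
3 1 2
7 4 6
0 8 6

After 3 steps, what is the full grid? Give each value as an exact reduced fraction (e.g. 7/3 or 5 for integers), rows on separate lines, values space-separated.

After step 1:
  11/3 5/2 3
  7/2 26/5 9/2
  5 9/2 20/3
After step 2:
  29/9 431/120 10/3
  521/120 101/25 581/120
  13/3 641/120 47/9
After step 3:
  502/135 25537/7200 353/90
  28687/7200 6647/1500 31387/7200
  841/180 34087/7200 2773/540

Answer: 502/135 25537/7200 353/90
28687/7200 6647/1500 31387/7200
841/180 34087/7200 2773/540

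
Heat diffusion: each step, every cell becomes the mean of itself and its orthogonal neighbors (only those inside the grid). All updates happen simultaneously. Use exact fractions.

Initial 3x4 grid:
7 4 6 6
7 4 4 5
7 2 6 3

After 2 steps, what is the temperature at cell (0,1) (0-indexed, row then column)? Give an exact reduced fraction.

Step 1: cell (0,1) = 21/4
Step 2: cell (0,1) = 409/80
Full grid after step 2:
  35/6 409/80 251/48 91/18
  1307/240 509/100 449/100 119/24
  49/9 541/120 109/24 155/36

Answer: 409/80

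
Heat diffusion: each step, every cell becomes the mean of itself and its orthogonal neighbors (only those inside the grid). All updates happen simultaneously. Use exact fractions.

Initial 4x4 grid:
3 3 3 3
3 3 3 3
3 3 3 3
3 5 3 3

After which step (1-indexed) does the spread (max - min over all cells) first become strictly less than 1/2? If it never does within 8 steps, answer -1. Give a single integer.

Answer: 3

Derivation:
Step 1: max=11/3, min=3, spread=2/3
Step 2: max=211/60, min=3, spread=31/60
Step 3: max=1831/540, min=3, spread=211/540
  -> spread < 1/2 first at step 3
Step 4: max=178843/54000, min=3, spread=16843/54000
Step 5: max=1596643/486000, min=13579/4500, spread=130111/486000
Step 6: max=47382367/14580000, min=817159/270000, spread=3255781/14580000
Step 7: max=1412553691/437400000, min=821107/270000, spread=82360351/437400000
Step 8: max=42117316891/13122000000, min=148306441/48600000, spread=2074577821/13122000000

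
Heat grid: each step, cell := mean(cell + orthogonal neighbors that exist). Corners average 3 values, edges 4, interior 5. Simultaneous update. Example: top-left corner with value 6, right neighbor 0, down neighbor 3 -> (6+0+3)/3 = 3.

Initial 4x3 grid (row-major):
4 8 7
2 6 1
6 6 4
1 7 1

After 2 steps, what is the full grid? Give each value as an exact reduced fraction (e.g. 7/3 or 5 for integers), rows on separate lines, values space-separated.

After step 1:
  14/3 25/4 16/3
  9/2 23/5 9/2
  15/4 29/5 3
  14/3 15/4 4
After step 2:
  185/36 417/80 193/36
  1051/240 513/100 523/120
  1123/240 209/50 173/40
  73/18 1093/240 43/12

Answer: 185/36 417/80 193/36
1051/240 513/100 523/120
1123/240 209/50 173/40
73/18 1093/240 43/12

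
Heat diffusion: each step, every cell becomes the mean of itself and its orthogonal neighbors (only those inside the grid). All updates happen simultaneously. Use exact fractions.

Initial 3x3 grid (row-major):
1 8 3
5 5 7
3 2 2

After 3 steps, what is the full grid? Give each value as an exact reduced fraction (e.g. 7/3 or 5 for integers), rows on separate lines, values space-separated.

Answer: 9679/2160 65273/14400 1769/360
9433/2400 6619/1500 62573/14400
4087/1080 2227/600 8869/2160

Derivation:
After step 1:
  14/3 17/4 6
  7/2 27/5 17/4
  10/3 3 11/3
After step 2:
  149/36 1219/240 29/6
  169/40 102/25 1159/240
  59/18 77/20 131/36
After step 3:
  9679/2160 65273/14400 1769/360
  9433/2400 6619/1500 62573/14400
  4087/1080 2227/600 8869/2160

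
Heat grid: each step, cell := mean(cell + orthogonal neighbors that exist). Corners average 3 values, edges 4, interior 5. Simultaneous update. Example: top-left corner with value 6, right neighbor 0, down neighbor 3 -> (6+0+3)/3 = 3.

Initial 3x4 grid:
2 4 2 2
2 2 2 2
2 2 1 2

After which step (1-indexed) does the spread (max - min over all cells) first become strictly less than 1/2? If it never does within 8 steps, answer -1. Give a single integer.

Answer: 4

Derivation:
Step 1: max=8/3, min=5/3, spread=1
Step 2: max=151/60, min=209/120, spread=31/40
Step 3: max=1291/540, min=1949/1080, spread=211/360
Step 4: max=18509/8100, min=61451/32400, spread=839/2160
  -> spread < 1/2 first at step 4
Step 5: max=2191667/972000, min=1869887/972000, spread=5363/16200
Step 6: max=16101821/7290000, min=57367859/29160000, spread=93859/388800
Step 7: max=955923139/437400000, min=3481038331/1749600000, spread=4568723/23328000
Step 8: max=113487295627/52488000000, min=211248124379/104976000000, spread=8387449/55987200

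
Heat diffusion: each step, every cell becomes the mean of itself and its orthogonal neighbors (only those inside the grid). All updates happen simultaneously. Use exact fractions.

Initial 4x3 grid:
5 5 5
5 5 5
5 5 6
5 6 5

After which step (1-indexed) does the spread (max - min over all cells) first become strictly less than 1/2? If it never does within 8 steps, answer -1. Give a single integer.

Step 1: max=17/3, min=5, spread=2/3
Step 2: max=433/80, min=5, spread=33/80
  -> spread < 1/2 first at step 2
Step 3: max=11659/2160, min=5, spread=859/2160
Step 4: max=689603/129600, min=9079/1800, spread=7183/25920
Step 5: max=41219077/7776000, min=546211/108000, spread=378377/1555200
Step 6: max=2458461623/466560000, min=5489789/1080000, spread=3474911/18662400
Step 7: max=147050800357/27993600000, min=495453989/97200000, spread=174402061/1119744000
Step 8: max=8795364566063/1679616000000, min=59631816727/11664000000, spread=1667063659/13436928000

Answer: 2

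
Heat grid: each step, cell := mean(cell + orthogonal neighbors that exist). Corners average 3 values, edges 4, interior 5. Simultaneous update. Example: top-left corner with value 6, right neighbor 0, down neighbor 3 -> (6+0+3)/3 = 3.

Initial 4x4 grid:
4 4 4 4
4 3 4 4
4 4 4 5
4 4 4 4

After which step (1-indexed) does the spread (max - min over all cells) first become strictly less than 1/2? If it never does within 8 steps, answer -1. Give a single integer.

Answer: 2

Derivation:
Step 1: max=13/3, min=15/4, spread=7/12
Step 2: max=511/120, min=189/50, spread=287/600
  -> spread < 1/2 first at step 2
Step 3: max=4531/1080, min=9233/2400, spread=7523/21600
Step 4: max=133939/32400, min=41629/10800, spread=2263/8100
Step 5: max=4001317/972000, min=50287/12960, spread=7181/30375
Step 6: max=119189137/29160000, min=7558907/1944000, spread=1451383/7290000
Step 7: max=3562545871/874800000, min=1138683433/291600000, spread=36623893/218700000
Step 8: max=106448146369/26244000000, min=34251117319/8748000000, spread=923698603/6561000000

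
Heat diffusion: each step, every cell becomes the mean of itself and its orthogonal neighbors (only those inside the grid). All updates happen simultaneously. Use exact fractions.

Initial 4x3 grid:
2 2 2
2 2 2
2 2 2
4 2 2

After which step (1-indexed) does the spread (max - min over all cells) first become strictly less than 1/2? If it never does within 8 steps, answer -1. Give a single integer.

Answer: 3

Derivation:
Step 1: max=8/3, min=2, spread=2/3
Step 2: max=23/9, min=2, spread=5/9
Step 3: max=257/108, min=2, spread=41/108
  -> spread < 1/2 first at step 3
Step 4: max=30137/12960, min=2, spread=4217/12960
Step 5: max=1764349/777600, min=7279/3600, spread=38417/155520
Step 6: max=104512211/46656000, min=146597/72000, spread=1903471/9331200
Step 7: max=6199709089/2799360000, min=4435759/2160000, spread=18038617/111974400
Step 8: max=369191382851/167961600000, min=401726759/194400000, spread=883978523/6718464000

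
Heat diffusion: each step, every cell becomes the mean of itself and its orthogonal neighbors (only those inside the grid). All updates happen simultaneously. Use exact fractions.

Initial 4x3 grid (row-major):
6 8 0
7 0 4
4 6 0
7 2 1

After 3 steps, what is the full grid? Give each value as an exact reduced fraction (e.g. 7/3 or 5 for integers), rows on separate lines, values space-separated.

Answer: 737/144 3171/800 523/144
3591/800 4177/1000 6623/2400
33509/7200 1217/375 6953/2400
8609/2160 3223/900 1753/720

Derivation:
After step 1:
  7 7/2 4
  17/4 5 1
  6 12/5 11/4
  13/3 4 1
After step 2:
  59/12 39/8 17/6
  89/16 323/100 51/16
  1019/240 403/100 143/80
  43/9 44/15 31/12
After step 3:
  737/144 3171/800 523/144
  3591/800 4177/1000 6623/2400
  33509/7200 1217/375 6953/2400
  8609/2160 3223/900 1753/720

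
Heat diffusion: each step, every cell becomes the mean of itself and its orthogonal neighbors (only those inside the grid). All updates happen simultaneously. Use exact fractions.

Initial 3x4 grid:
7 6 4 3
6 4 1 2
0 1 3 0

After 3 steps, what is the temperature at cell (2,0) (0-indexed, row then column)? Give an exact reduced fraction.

Step 1: cell (2,0) = 7/3
Step 2: cell (2,0) = 103/36
Step 3: cell (2,0) = 3343/1080
Full grid after step 3:
  1267/270 30899/7200 2701/800 2051/720
  57053/14400 20647/6000 8351/3000 16039/7200
  3343/1080 19199/7200 14809/7200 4063/2160

Answer: 3343/1080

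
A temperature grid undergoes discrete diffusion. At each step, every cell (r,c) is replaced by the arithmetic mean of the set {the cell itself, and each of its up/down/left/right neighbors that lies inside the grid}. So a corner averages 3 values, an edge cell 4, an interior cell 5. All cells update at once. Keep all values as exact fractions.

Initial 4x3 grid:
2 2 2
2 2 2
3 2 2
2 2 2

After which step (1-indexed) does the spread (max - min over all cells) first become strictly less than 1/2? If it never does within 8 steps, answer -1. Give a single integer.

Step 1: max=7/3, min=2, spread=1/3
  -> spread < 1/2 first at step 1
Step 2: max=271/120, min=2, spread=31/120
Step 3: max=2371/1080, min=2, spread=211/1080
Step 4: max=232897/108000, min=3647/1800, spread=14077/108000
Step 5: max=2084407/972000, min=219683/108000, spread=5363/48600
Step 6: max=62060809/29160000, min=122869/60000, spread=93859/1166400
Step 7: max=3709474481/1749600000, min=199736467/97200000, spread=4568723/69984000
Step 8: max=221732435629/104976000000, min=6013618889/2916000000, spread=8387449/167961600

Answer: 1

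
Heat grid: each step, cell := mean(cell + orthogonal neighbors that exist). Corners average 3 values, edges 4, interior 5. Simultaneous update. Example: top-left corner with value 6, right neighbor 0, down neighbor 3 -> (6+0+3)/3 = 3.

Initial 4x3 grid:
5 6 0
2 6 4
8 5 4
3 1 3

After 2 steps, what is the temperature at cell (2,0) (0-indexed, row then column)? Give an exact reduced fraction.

Step 1: cell (2,0) = 9/2
Step 2: cell (2,0) = 371/80
Full grid after step 2:
  83/18 991/240 133/36
  1121/240 112/25 463/120
  371/80 209/50 449/120
  23/6 217/60 29/9

Answer: 371/80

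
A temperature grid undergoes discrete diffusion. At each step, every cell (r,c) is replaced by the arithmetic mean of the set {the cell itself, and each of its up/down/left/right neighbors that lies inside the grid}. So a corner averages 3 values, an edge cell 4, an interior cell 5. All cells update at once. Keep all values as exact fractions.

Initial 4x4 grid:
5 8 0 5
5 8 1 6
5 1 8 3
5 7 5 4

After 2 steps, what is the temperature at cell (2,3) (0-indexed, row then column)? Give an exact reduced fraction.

Answer: 83/20

Derivation:
Step 1: cell (2,3) = 21/4
Step 2: cell (2,3) = 83/20
Full grid after step 2:
  17/3 387/80 1021/240 131/36
  407/80 26/5 401/100 259/60
  1273/240 9/2 101/20 83/20
  85/18 659/120 181/40 61/12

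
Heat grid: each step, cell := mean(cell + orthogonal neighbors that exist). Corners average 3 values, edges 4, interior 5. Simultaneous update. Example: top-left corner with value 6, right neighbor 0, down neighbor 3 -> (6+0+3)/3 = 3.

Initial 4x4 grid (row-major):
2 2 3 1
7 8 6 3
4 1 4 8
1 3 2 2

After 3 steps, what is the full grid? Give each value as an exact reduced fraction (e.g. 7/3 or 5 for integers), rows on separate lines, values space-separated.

Answer: 8833/2160 28831/7200 26663/7200 3859/1080
7549/1800 24511/6000 12133/3000 28343/7200
1277/360 5611/1500 7709/2000 127/32
329/108 1091/360 409/120 2659/720

Derivation:
After step 1:
  11/3 15/4 3 7/3
  21/4 24/5 24/5 9/2
  13/4 4 21/5 17/4
  8/3 7/4 11/4 4
After step 2:
  38/9 913/240 833/240 59/18
  509/120 113/25 213/50 953/240
  91/24 18/5 4 339/80
  23/9 67/24 127/40 11/3
After step 3:
  8833/2160 28831/7200 26663/7200 3859/1080
  7549/1800 24511/6000 12133/3000 28343/7200
  1277/360 5611/1500 7709/2000 127/32
  329/108 1091/360 409/120 2659/720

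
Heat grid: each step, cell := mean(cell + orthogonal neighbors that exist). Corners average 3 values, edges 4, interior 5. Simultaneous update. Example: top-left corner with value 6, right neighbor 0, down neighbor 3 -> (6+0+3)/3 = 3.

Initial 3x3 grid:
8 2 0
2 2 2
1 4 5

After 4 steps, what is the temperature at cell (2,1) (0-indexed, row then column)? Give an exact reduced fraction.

Answer: 202633/72000

Derivation:
Step 1: cell (2,1) = 3
Step 2: cell (2,1) = 57/20
Step 3: cell (2,1) = 3439/1200
Step 4: cell (2,1) = 202633/72000
Full grid after step 4:
  42307/14400 592649/216000 336463/129600
  2525471/864000 503351/180000 84073/32000
  379363/129600 202633/72000 354263/129600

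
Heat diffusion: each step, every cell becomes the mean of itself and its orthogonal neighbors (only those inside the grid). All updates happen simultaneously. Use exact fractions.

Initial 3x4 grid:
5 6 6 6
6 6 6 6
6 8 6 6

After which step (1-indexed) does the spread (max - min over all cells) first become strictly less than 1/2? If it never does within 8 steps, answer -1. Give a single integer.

Answer: 3

Derivation:
Step 1: max=20/3, min=17/3, spread=1
Step 2: max=391/60, min=103/18, spread=143/180
Step 3: max=13639/2160, min=42649/7200, spread=8443/21600
  -> spread < 1/2 first at step 3
Step 4: max=676379/108000, min=773843/129600, spread=189059/648000
Step 5: max=48214267/7776000, min=39026221/6480000, spread=6914009/38880000
Step 6: max=1201001557/194400000, min=98016211/16200000, spread=992281/7776000
Step 7: max=172260737947/27993600000, min=70770458363/11664000000, spread=12058189379/139968000000
Step 8: max=4298717830867/699840000000, min=177222016583/29160000000, spread=363115463/5598720000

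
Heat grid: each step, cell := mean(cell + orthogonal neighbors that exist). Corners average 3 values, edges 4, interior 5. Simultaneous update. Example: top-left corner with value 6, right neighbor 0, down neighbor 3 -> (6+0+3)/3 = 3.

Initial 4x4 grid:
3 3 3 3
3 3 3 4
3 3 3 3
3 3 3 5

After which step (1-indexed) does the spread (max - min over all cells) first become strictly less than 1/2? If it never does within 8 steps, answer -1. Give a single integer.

Answer: 3

Derivation:
Step 1: max=15/4, min=3, spread=3/4
Step 2: max=131/36, min=3, spread=23/36
Step 3: max=745/216, min=3, spread=97/216
  -> spread < 1/2 first at step 3
Step 4: max=110351/32400, min=3009/1000, spread=64297/162000
Step 5: max=3248177/972000, min=10204/3375, spread=12377/38880
Step 6: max=96541937/29160000, min=60839/20000, spread=313547/1166400
Step 7: max=573755953/174960000, min=14843063/4860000, spread=7881137/34992000
Step 8: max=85518516101/26244000000, min=4474813357/1458000000, spread=198875027/1049760000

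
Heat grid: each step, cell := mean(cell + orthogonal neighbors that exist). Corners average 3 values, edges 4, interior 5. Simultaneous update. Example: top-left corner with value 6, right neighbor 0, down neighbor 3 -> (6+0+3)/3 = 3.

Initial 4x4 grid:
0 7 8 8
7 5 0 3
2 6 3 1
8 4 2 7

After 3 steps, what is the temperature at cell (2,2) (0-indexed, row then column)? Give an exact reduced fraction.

Step 1: cell (2,2) = 12/5
Step 2: cell (2,2) = 177/50
Step 3: cell (2,2) = 11221/3000
Full grid after step 3:
  128/27 34153/7200 34817/7200 10373/2160
  32143/7200 3377/750 25403/6000 14611/3600
  33799/7200 25351/6000 11221/3000 12931/3600
  2021/432 7951/1800 6863/1800 3727/1080

Answer: 11221/3000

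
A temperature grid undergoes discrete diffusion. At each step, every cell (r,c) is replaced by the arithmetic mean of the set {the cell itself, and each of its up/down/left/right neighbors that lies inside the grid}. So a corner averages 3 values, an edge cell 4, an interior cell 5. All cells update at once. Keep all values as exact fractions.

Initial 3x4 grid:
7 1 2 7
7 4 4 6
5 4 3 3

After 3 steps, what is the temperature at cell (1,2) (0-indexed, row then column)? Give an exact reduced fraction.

Step 1: cell (1,2) = 19/5
Step 2: cell (1,2) = 99/25
Step 3: cell (1,2) = 4079/1000
Full grid after step 3:
  661/144 1691/400 1641/400 43/10
  68431/14400 25679/6000 4079/1000 5123/1200
  2053/432 1943/450 101/25 1493/360

Answer: 4079/1000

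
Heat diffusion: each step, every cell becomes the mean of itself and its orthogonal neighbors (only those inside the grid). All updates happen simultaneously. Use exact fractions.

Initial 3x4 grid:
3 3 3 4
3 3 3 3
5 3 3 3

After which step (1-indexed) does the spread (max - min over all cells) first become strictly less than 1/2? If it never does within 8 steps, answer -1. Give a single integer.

Step 1: max=11/3, min=3, spread=2/3
Step 2: max=32/9, min=49/16, spread=71/144
  -> spread < 1/2 first at step 2
Step 3: max=365/108, min=449/144, spread=113/432
Step 4: max=43097/12960, min=9043/2880, spread=4807/25920
Step 5: max=2550481/777600, min=32683853/10368000, spread=3967681/31104000
Step 6: max=152009639/46656000, min=294501923/93312000, spread=1903471/18662400
Step 7: max=9074080921/2799360000, min=17697196417/5598720000, spread=18038617/223948800
Step 8: max=542737342739/167961600000, min=1063375222403/335923200000, spread=883978523/13436928000

Answer: 2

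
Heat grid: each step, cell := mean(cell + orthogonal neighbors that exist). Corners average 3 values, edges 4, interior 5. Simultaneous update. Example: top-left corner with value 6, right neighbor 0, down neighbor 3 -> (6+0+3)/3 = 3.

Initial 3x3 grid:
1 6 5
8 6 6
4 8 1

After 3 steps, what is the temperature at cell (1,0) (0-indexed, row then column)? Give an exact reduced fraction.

Answer: 75611/14400

Derivation:
Step 1: cell (1,0) = 19/4
Step 2: cell (1,0) = 1393/240
Step 3: cell (1,0) = 75611/14400
Full grid after step 3:
  3851/720 36343/7200 2857/540
  75611/14400 16591/3000 36343/7200
  6119/1080 75611/14400 3851/720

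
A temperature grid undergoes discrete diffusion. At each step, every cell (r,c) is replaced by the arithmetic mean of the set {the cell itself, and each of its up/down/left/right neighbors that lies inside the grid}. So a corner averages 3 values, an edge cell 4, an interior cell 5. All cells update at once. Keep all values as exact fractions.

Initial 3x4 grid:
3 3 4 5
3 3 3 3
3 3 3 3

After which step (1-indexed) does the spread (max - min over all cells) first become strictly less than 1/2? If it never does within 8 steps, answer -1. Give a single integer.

Step 1: max=4, min=3, spread=1
Step 2: max=15/4, min=3, spread=3/4
Step 3: max=143/40, min=3, spread=23/40
Step 4: max=25063/7200, min=5447/1800, spread=131/288
  -> spread < 1/2 first at step 4
Step 5: max=1474597/432000, min=330053/108000, spread=30877/86400
Step 6: max=29102501/8640000, min=1110199/360000, spread=98309/345600
Step 7: max=5186393477/1555200000, min=151072811/48600000, spread=14082541/62208000
Step 8: max=308889822143/93312000000, min=4561760137/1458000000, spread=135497387/746496000

Answer: 4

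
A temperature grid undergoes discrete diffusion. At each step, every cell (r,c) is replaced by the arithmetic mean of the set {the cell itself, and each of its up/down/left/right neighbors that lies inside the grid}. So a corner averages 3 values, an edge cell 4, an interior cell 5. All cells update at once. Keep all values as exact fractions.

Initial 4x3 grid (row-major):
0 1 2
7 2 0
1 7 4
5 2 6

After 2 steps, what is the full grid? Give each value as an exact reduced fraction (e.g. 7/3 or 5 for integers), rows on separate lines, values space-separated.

Answer: 77/36 499/240 17/12
407/120 247/100 213/80
401/120 417/100 269/80
38/9 223/60 53/12

Derivation:
After step 1:
  8/3 5/4 1
  5/2 17/5 2
  5 16/5 17/4
  8/3 5 4
After step 2:
  77/36 499/240 17/12
  407/120 247/100 213/80
  401/120 417/100 269/80
  38/9 223/60 53/12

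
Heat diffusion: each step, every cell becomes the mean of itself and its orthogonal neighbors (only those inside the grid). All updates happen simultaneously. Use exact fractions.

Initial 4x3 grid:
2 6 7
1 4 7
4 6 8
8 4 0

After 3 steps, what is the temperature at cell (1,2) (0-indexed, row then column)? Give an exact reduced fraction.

Step 1: cell (1,2) = 13/2
Step 2: cell (1,2) = 1393/240
Step 3: cell (1,2) = 7853/1440
Full grid after step 3:
  2911/720 2747/576 5969/1080
  499/120 362/75 7853/1440
  3257/720 5809/1200 821/160
  2543/540 6877/1440 3499/720

Answer: 7853/1440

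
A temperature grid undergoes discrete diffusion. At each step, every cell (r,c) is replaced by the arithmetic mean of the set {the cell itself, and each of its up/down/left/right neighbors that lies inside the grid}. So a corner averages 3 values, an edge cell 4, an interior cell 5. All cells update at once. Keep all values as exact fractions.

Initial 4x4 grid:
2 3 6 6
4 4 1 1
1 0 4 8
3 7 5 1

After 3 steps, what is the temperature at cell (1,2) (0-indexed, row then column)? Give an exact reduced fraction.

Step 1: cell (1,2) = 16/5
Step 2: cell (1,2) = 86/25
Step 3: cell (1,2) = 4231/1200
Full grid after step 3:
  1079/360 2667/800 26387/7200 8417/2160
  7001/2400 3063/1000 4231/1200 6863/1800
  20827/7200 3893/1200 10793/3000 277/72
  7027/2160 12521/3600 557/144 4373/1080

Answer: 4231/1200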